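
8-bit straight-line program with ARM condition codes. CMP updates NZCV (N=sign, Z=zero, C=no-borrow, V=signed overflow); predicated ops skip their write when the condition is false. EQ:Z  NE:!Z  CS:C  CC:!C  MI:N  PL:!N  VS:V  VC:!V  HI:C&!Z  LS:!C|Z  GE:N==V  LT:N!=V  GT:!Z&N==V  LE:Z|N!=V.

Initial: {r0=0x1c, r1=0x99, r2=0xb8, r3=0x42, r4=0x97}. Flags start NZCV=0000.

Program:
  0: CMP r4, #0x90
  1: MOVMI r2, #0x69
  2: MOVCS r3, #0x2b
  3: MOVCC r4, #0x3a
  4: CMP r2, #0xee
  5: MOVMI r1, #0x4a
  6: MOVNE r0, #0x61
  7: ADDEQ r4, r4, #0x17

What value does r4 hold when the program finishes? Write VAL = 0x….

0: ✓ CMP  NZCV=0010
1: · MOVMI
2: ✓ MOVCS  r3←0x2b
3: · MOVCC
4: ✓ CMP  NZCV=1000
5: ✓ MOVMI  r1←0x4a
6: ✓ MOVNE  r0←0x61
7: · ADDEQ

VAL = 0x97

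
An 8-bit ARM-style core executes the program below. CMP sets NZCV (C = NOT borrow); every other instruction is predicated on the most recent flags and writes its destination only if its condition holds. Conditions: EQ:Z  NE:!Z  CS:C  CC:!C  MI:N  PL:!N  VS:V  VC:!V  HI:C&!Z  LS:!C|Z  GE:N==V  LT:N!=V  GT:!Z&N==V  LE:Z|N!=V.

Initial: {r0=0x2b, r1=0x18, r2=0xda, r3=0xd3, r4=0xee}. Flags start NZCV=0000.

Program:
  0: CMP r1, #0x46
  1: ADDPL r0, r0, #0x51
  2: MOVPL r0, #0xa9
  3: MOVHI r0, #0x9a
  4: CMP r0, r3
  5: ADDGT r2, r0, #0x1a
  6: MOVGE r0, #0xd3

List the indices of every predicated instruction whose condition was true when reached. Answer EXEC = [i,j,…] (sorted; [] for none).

EXEC = [5,6]

[0] flags=1000 → (cmp)
[1] flags=1000 PL?F → skip
[2] flags=1000 PL?F → skip
[3] flags=1000 HI?F → skip
[4] flags=0000 → (cmp)
[5] flags=0000 GT?T → r2=0x45
[6] flags=0000 GE?T → r0=0xd3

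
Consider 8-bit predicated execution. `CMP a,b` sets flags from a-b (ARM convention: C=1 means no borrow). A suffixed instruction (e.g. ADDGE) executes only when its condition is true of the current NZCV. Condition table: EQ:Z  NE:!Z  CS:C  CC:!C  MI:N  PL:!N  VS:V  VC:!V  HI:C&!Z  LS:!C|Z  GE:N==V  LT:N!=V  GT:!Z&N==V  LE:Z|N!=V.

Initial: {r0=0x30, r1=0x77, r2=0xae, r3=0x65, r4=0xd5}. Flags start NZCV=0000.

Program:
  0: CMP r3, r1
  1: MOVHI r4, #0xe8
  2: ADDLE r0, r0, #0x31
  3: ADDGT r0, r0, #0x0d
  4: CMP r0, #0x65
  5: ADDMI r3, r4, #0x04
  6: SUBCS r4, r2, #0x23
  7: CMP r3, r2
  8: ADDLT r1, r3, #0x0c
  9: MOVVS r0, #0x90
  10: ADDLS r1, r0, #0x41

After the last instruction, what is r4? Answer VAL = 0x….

0: ✓ CMP  NZCV=1000
1: · MOVHI
2: ✓ ADDLE  r0←0x61
3: · ADDGT
4: ✓ CMP  NZCV=1000
5: ✓ ADDMI  r3←0xd9
6: · SUBCS
7: ✓ CMP  NZCV=0010
8: · ADDLT
9: · MOVVS
10: · ADDLS

VAL = 0xd5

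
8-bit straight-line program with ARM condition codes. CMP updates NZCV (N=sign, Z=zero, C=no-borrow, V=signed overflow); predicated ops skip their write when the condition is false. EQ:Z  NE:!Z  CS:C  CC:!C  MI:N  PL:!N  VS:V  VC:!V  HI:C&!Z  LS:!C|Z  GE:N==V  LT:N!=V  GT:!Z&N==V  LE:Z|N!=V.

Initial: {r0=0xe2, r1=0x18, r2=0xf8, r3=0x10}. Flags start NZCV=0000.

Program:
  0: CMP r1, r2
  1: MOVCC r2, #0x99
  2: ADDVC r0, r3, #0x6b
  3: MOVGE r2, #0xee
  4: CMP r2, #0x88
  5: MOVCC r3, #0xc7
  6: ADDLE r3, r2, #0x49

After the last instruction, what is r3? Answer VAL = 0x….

0: ✓ CMP  NZCV=0000
1: ✓ MOVCC  r2←0x99
2: ✓ ADDVC  r0←0x7b
3: ✓ MOVGE  r2←0xee
4: ✓ CMP  NZCV=0010
5: · MOVCC
6: · ADDLE

VAL = 0x10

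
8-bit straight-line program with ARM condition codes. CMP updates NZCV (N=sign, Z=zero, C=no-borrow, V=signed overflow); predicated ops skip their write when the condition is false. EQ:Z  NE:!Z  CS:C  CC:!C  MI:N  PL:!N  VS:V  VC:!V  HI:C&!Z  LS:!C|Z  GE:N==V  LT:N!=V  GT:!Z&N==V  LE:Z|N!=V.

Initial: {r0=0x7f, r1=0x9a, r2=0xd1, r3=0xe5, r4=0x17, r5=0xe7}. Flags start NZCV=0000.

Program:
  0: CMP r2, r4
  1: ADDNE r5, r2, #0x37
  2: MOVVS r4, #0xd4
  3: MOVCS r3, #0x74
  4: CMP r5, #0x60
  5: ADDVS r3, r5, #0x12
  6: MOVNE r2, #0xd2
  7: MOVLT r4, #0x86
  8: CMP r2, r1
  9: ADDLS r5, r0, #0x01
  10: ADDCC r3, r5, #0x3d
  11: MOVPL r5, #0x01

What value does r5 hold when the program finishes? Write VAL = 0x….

VAL = 0x01

0: ✓ CMP  NZCV=1010
1: ✓ ADDNE  r5←0x08
2: · MOVVS
3: ✓ MOVCS  r3←0x74
4: ✓ CMP  NZCV=1000
5: · ADDVS
6: ✓ MOVNE  r2←0xd2
7: ✓ MOVLT  r4←0x86
8: ✓ CMP  NZCV=0010
9: · ADDLS
10: · ADDCC
11: ✓ MOVPL  r5←0x01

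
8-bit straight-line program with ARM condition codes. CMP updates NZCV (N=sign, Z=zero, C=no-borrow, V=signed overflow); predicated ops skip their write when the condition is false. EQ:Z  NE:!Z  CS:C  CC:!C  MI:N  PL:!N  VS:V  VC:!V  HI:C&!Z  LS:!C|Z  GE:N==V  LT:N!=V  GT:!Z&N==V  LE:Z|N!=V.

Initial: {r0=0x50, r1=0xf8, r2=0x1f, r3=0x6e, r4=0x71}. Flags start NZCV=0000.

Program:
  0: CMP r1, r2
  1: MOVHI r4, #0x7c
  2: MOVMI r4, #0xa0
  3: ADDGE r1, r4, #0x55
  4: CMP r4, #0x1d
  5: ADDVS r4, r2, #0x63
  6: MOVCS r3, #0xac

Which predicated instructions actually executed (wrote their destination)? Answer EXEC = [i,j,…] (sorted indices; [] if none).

EXEC = [1,2,6]

0: ✓ CMP  NZCV=1010
1: ✓ MOVHI  r4←0x7c
2: ✓ MOVMI  r4←0xa0
3: · ADDGE
4: ✓ CMP  NZCV=1010
5: · ADDVS
6: ✓ MOVCS  r3←0xac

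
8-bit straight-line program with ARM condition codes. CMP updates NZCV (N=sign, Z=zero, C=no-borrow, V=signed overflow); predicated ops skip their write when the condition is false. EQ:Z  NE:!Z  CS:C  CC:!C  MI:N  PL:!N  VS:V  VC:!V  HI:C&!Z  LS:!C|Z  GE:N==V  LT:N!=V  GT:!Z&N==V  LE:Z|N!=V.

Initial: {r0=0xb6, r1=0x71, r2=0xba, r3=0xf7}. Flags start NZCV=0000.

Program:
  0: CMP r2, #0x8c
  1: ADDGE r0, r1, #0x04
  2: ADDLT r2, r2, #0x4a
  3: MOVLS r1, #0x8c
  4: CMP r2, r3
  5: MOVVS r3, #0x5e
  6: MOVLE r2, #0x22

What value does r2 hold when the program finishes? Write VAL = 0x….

VAL = 0x22

0: ✓ CMP  NZCV=0010
1: ✓ ADDGE  r0←0x75
2: · ADDLT
3: · MOVLS
4: ✓ CMP  NZCV=1000
5: · MOVVS
6: ✓ MOVLE  r2←0x22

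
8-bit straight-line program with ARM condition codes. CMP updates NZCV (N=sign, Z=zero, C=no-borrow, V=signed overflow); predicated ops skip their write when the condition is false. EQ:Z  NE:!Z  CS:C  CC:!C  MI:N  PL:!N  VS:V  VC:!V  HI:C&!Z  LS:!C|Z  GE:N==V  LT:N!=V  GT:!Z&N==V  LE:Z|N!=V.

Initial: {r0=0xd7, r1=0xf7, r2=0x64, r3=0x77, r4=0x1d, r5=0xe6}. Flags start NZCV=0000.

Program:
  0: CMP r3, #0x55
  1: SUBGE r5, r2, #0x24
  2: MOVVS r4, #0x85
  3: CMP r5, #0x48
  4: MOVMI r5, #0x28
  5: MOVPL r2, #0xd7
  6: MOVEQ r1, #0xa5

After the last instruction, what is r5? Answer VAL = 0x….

VAL = 0x28

[0] flags=0010 → (cmp)
[1] flags=0010 GE?T → r5=0x40
[2] flags=0010 VS?F → skip
[3] flags=1000 → (cmp)
[4] flags=1000 MI?T → r5=0x28
[5] flags=1000 PL?F → skip
[6] flags=1000 EQ?F → skip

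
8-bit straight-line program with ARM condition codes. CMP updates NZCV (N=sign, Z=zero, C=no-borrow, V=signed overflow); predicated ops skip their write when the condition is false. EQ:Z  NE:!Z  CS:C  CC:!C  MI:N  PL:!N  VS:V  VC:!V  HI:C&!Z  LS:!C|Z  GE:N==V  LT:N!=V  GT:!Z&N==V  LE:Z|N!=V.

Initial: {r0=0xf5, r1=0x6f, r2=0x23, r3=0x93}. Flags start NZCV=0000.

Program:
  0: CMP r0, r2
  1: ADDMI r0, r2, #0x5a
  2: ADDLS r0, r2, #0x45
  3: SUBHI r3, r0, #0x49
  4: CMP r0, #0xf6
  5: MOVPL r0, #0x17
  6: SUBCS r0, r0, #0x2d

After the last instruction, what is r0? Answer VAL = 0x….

VAL = 0x7d

[0] flags=1010 → (cmp)
[1] flags=1010 MI?T → r0=0x7d
[2] flags=1010 LS?F → skip
[3] flags=1010 HI?T → r3=0x34
[4] flags=1001 → (cmp)
[5] flags=1001 PL?F → skip
[6] flags=1001 CS?F → skip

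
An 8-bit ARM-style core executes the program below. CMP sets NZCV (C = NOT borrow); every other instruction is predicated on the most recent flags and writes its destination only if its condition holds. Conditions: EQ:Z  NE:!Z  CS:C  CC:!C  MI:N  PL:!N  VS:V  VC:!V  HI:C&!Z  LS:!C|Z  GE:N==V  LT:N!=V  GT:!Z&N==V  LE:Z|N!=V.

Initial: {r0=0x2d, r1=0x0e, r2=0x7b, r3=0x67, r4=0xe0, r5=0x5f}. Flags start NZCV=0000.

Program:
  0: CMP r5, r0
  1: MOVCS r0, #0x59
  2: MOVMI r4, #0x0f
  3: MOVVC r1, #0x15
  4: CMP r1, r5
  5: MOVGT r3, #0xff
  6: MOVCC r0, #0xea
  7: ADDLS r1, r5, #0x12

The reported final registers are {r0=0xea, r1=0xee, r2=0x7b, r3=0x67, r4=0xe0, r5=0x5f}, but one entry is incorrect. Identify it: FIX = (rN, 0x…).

FIX = (r1, 0x71)

[0] flags=0010 → (cmp)
[1] flags=0010 CS?T → r0=0x59
[2] flags=0010 MI?F → skip
[3] flags=0010 VC?T → r1=0x15
[4] flags=1000 → (cmp)
[5] flags=1000 GT?F → skip
[6] flags=1000 CC?T → r0=0xea
[7] flags=1000 LS?T → r1=0x71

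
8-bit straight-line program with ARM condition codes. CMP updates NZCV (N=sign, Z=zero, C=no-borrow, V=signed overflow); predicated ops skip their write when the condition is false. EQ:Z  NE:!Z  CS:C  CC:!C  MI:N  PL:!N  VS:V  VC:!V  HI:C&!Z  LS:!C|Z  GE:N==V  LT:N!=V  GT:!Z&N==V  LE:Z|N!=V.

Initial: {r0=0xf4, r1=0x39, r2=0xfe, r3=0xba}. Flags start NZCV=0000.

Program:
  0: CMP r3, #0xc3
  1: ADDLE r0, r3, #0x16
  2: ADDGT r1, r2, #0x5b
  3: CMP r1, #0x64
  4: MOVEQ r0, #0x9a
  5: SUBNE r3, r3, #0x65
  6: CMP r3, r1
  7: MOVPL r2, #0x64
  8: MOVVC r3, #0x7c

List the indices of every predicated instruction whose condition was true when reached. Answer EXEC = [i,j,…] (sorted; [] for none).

0: ✓ CMP  NZCV=1000
1: ✓ ADDLE  r0←0xd0
2: · ADDGT
3: ✓ CMP  NZCV=1000
4: · MOVEQ
5: ✓ SUBNE  r3←0x55
6: ✓ CMP  NZCV=0010
7: ✓ MOVPL  r2←0x64
8: ✓ MOVVC  r3←0x7c

EXEC = [1,5,7,8]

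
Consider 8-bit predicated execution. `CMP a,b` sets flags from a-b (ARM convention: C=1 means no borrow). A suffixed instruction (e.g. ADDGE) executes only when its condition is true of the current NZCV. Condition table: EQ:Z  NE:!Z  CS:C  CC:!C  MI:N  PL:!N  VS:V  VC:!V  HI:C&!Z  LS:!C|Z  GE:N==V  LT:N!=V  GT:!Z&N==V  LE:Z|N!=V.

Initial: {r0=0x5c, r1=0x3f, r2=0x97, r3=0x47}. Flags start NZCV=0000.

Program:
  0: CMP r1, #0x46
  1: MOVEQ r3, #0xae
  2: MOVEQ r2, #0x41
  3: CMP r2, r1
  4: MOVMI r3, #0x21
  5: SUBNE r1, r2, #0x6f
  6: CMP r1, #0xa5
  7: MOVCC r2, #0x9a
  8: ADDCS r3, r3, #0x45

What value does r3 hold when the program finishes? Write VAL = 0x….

VAL = 0x47

0: ✓ CMP  NZCV=1000
1: · MOVEQ
2: · MOVEQ
3: ✓ CMP  NZCV=0011
4: · MOVMI
5: ✓ SUBNE  r1←0x28
6: ✓ CMP  NZCV=1001
7: ✓ MOVCC  r2←0x9a
8: · ADDCS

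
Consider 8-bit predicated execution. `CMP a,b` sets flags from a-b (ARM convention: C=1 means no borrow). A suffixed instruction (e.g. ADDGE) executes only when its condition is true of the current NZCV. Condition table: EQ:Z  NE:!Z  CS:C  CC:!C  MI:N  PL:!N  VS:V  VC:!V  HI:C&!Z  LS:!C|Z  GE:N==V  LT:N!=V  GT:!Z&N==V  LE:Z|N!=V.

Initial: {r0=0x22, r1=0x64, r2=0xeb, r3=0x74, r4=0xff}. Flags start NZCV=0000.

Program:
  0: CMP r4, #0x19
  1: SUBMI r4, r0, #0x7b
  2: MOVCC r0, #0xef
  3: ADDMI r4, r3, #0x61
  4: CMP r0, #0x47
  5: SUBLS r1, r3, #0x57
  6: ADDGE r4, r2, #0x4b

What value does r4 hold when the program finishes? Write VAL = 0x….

[0] flags=1010 → (cmp)
[1] flags=1010 MI?T → r4=0xa7
[2] flags=1010 CC?F → skip
[3] flags=1010 MI?T → r4=0xd5
[4] flags=1000 → (cmp)
[5] flags=1000 LS?T → r1=0x1d
[6] flags=1000 GE?F → skip

VAL = 0xd5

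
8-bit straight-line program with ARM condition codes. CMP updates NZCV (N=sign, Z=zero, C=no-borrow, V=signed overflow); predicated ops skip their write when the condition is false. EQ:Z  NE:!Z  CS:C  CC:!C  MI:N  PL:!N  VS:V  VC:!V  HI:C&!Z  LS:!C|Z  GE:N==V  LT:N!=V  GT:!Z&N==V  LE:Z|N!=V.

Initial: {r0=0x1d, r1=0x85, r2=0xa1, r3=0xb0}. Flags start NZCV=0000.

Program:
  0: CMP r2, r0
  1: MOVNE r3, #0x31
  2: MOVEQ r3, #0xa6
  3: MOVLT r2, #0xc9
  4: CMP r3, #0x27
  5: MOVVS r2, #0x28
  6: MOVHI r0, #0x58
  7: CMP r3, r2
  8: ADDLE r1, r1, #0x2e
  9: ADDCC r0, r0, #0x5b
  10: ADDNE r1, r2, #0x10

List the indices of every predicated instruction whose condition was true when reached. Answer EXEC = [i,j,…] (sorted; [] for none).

[0] flags=1010 → (cmp)
[1] flags=1010 NE?T → r3=0x31
[2] flags=1010 EQ?F → skip
[3] flags=1010 LT?T → r2=0xc9
[4] flags=0010 → (cmp)
[5] flags=0010 VS?F → skip
[6] flags=0010 HI?T → r0=0x58
[7] flags=0000 → (cmp)
[8] flags=0000 LE?F → skip
[9] flags=0000 CC?T → r0=0xb3
[10] flags=0000 NE?T → r1=0xd9

EXEC = [1,3,6,9,10]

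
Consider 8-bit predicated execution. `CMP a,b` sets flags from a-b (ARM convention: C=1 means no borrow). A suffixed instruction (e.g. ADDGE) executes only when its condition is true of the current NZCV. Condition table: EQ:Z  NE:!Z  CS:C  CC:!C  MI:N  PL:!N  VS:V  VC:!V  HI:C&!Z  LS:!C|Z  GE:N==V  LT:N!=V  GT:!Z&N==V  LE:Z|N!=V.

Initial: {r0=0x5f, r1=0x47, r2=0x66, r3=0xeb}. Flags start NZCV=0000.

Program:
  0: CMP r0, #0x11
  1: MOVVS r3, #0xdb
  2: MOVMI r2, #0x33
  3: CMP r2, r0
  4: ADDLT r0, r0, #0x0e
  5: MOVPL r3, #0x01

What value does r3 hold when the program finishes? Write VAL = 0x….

VAL = 0x01

0: ✓ CMP  NZCV=0010
1: · MOVVS
2: · MOVMI
3: ✓ CMP  NZCV=0010
4: · ADDLT
5: ✓ MOVPL  r3←0x01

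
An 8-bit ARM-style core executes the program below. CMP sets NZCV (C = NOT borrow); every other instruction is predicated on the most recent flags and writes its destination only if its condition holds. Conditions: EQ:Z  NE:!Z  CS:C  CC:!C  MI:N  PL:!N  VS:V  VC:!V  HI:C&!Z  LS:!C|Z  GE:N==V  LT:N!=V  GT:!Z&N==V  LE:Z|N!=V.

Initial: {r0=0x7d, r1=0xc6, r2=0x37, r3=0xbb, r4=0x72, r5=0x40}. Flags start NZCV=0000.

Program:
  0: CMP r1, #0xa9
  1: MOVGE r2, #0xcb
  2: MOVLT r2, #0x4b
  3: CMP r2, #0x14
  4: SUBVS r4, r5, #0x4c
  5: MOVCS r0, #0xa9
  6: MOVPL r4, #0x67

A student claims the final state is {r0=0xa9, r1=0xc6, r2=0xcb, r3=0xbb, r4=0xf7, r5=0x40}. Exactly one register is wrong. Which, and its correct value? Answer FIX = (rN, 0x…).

[0] flags=0010 → (cmp)
[1] flags=0010 GE?T → r2=0xcb
[2] flags=0010 LT?F → skip
[3] flags=1010 → (cmp)
[4] flags=1010 VS?F → skip
[5] flags=1010 CS?T → r0=0xa9
[6] flags=1010 PL?F → skip

FIX = (r4, 0x72)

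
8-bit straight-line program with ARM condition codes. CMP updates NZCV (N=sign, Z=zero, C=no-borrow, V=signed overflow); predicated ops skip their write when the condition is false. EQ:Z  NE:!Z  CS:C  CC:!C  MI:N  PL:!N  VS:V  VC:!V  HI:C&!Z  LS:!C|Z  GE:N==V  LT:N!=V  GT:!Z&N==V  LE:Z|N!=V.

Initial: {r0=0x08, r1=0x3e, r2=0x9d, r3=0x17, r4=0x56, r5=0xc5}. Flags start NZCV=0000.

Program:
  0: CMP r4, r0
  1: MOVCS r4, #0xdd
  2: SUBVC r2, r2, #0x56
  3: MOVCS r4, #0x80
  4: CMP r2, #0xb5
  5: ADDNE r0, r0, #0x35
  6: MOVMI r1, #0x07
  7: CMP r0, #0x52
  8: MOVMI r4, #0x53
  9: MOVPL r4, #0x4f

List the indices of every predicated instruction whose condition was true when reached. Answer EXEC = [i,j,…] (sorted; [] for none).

[0] flags=0010 → (cmp)
[1] flags=0010 CS?T → r4=0xdd
[2] flags=0010 VC?T → r2=0x47
[3] flags=0010 CS?T → r4=0x80
[4] flags=1001 → (cmp)
[5] flags=1001 NE?T → r0=0x3d
[6] flags=1001 MI?T → r1=0x07
[7] flags=1000 → (cmp)
[8] flags=1000 MI?T → r4=0x53
[9] flags=1000 PL?F → skip

EXEC = [1,2,3,5,6,8]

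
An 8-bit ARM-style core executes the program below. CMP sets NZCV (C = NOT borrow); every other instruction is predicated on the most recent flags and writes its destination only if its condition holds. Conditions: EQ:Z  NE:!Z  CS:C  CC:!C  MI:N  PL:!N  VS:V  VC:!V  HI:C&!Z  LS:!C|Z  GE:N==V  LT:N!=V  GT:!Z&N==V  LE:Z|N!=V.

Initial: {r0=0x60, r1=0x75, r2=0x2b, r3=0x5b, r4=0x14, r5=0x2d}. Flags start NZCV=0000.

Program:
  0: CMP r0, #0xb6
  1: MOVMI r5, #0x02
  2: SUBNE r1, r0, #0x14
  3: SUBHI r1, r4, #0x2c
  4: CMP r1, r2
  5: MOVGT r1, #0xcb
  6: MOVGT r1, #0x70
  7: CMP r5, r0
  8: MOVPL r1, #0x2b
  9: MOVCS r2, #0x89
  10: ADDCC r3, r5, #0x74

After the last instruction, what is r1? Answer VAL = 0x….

VAL = 0x70

0: ✓ CMP  NZCV=1001
1: ✓ MOVMI  r5←0x02
2: ✓ SUBNE  r1←0x4c
3: · SUBHI
4: ✓ CMP  NZCV=0010
5: ✓ MOVGT  r1←0xcb
6: ✓ MOVGT  r1←0x70
7: ✓ CMP  NZCV=1000
8: · MOVPL
9: · MOVCS
10: ✓ ADDCC  r3←0x76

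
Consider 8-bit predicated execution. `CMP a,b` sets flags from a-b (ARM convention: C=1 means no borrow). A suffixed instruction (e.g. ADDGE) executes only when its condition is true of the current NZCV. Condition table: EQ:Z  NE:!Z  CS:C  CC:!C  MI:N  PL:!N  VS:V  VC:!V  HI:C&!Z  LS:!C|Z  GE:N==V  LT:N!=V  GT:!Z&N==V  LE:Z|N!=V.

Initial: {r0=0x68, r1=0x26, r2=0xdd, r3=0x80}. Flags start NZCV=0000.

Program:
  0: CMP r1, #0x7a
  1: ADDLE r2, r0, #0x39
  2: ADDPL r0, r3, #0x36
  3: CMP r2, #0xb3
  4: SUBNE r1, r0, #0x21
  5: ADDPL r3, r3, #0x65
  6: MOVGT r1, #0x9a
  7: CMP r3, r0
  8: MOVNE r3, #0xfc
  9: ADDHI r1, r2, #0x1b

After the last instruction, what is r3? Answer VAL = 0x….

VAL = 0xfc

[0] flags=1000 → (cmp)
[1] flags=1000 LE?T → r2=0xa1
[2] flags=1000 PL?F → skip
[3] flags=1000 → (cmp)
[4] flags=1000 NE?T → r1=0x47
[5] flags=1000 PL?F → skip
[6] flags=1000 GT?F → skip
[7] flags=0011 → (cmp)
[8] flags=0011 NE?T → r3=0xfc
[9] flags=0011 HI?T → r1=0xbc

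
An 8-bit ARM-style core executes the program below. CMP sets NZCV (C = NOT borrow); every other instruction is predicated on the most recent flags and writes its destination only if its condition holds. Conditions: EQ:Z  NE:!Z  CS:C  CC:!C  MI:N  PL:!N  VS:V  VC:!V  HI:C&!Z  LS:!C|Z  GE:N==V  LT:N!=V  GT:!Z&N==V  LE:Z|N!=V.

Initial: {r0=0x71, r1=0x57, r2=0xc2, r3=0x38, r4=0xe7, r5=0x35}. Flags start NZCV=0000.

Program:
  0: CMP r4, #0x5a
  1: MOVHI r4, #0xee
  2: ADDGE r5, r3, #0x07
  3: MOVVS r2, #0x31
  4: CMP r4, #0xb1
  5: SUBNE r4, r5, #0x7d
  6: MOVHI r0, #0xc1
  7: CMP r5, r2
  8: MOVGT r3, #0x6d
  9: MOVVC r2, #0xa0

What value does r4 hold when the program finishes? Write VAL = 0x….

0: ✓ CMP  NZCV=1010
1: ✓ MOVHI  r4←0xee
2: · ADDGE
3: · MOVVS
4: ✓ CMP  NZCV=0010
5: ✓ SUBNE  r4←0xb8
6: ✓ MOVHI  r0←0xc1
7: ✓ CMP  NZCV=0000
8: ✓ MOVGT  r3←0x6d
9: ✓ MOVVC  r2←0xa0

VAL = 0xb8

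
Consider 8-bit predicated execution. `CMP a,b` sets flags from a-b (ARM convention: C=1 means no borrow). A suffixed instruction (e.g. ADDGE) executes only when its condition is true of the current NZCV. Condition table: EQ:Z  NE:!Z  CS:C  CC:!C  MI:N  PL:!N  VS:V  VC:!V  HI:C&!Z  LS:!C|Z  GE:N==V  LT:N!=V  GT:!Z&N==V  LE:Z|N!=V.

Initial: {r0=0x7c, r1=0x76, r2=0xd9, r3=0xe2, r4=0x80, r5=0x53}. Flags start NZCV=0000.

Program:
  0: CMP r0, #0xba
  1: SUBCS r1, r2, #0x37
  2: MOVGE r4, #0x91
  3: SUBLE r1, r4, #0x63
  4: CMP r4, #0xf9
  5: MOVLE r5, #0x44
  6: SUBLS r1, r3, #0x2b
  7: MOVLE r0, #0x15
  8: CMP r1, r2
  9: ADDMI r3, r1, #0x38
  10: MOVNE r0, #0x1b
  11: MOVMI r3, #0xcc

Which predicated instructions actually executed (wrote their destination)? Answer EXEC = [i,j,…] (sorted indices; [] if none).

EXEC = [2,5,6,7,9,10,11]

[0] flags=1001 → (cmp)
[1] flags=1001 CS?F → skip
[2] flags=1001 GE?T → r4=0x91
[3] flags=1001 LE?F → skip
[4] flags=1000 → (cmp)
[5] flags=1000 LE?T → r5=0x44
[6] flags=1000 LS?T → r1=0xb7
[7] flags=1000 LE?T → r0=0x15
[8] flags=1000 → (cmp)
[9] flags=1000 MI?T → r3=0xef
[10] flags=1000 NE?T → r0=0x1b
[11] flags=1000 MI?T → r3=0xcc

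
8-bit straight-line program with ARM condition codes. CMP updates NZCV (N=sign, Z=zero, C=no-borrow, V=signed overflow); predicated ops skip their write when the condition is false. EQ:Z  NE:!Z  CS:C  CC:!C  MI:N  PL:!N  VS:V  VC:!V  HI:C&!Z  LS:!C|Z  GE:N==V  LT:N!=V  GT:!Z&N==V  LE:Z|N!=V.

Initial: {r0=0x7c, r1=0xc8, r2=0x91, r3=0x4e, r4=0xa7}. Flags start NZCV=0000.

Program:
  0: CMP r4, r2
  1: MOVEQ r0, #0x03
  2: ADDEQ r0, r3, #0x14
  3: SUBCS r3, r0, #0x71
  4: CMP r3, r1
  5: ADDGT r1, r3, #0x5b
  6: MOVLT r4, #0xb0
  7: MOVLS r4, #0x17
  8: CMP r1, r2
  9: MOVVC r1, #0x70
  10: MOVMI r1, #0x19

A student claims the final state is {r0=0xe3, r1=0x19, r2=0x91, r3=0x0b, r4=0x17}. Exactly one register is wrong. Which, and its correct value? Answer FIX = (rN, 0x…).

[0] flags=0010 → (cmp)
[1] flags=0010 EQ?F → skip
[2] flags=0010 EQ?F → skip
[3] flags=0010 CS?T → r3=0x0b
[4] flags=0000 → (cmp)
[5] flags=0000 GT?T → r1=0x66
[6] flags=0000 LT?F → skip
[7] flags=0000 LS?T → r4=0x17
[8] flags=1001 → (cmp)
[9] flags=1001 VC?F → skip
[10] flags=1001 MI?T → r1=0x19

FIX = (r0, 0x7c)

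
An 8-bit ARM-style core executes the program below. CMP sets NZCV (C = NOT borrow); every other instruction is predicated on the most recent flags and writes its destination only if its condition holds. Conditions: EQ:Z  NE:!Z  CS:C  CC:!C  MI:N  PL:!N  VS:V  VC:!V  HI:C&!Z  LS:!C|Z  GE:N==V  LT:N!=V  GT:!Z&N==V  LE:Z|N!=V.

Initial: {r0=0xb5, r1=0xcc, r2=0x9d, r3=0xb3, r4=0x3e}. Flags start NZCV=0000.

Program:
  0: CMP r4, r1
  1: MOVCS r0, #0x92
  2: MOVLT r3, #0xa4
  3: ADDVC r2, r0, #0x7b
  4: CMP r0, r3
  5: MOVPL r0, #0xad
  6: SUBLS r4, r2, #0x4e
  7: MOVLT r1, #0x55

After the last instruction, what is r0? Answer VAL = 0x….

VAL = 0xad

0: ✓ CMP  NZCV=0000
1: · MOVCS
2: · MOVLT
3: ✓ ADDVC  r2←0x30
4: ✓ CMP  NZCV=0010
5: ✓ MOVPL  r0←0xad
6: · SUBLS
7: · MOVLT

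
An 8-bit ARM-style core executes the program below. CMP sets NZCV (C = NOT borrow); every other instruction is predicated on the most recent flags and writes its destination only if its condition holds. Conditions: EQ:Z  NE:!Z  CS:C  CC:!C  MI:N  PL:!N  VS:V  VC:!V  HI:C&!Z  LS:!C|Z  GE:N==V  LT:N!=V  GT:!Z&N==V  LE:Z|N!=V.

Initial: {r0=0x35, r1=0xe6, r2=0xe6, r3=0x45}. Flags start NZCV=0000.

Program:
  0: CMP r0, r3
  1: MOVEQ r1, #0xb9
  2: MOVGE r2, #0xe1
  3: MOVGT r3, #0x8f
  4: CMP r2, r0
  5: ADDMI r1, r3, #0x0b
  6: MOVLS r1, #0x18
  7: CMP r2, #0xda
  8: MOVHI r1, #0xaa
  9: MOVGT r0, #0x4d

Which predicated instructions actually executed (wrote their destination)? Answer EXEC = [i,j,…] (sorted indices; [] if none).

EXEC = [5,8,9]

0: ✓ CMP  NZCV=1000
1: · MOVEQ
2: · MOVGE
3: · MOVGT
4: ✓ CMP  NZCV=1010
5: ✓ ADDMI  r1←0x50
6: · MOVLS
7: ✓ CMP  NZCV=0010
8: ✓ MOVHI  r1←0xaa
9: ✓ MOVGT  r0←0x4d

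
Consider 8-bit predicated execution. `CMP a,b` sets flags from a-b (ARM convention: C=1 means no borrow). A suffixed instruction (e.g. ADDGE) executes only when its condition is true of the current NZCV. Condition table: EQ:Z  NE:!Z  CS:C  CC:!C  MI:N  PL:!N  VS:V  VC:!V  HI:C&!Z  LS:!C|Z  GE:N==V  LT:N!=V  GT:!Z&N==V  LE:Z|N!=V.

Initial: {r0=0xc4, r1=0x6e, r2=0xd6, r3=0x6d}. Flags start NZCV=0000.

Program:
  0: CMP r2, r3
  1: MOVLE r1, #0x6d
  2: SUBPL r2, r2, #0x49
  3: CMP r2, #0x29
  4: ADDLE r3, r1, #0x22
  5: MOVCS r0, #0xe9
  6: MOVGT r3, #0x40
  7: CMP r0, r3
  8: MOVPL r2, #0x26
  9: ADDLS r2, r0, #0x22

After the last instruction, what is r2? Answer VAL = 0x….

VAL = 0x26

[0] flags=0011 → (cmp)
[1] flags=0011 LE?T → r1=0x6d
[2] flags=0011 PL?T → r2=0x8d
[3] flags=0011 → (cmp)
[4] flags=0011 LE?T → r3=0x8f
[5] flags=0011 CS?T → r0=0xe9
[6] flags=0011 GT?F → skip
[7] flags=0010 → (cmp)
[8] flags=0010 PL?T → r2=0x26
[9] flags=0010 LS?F → skip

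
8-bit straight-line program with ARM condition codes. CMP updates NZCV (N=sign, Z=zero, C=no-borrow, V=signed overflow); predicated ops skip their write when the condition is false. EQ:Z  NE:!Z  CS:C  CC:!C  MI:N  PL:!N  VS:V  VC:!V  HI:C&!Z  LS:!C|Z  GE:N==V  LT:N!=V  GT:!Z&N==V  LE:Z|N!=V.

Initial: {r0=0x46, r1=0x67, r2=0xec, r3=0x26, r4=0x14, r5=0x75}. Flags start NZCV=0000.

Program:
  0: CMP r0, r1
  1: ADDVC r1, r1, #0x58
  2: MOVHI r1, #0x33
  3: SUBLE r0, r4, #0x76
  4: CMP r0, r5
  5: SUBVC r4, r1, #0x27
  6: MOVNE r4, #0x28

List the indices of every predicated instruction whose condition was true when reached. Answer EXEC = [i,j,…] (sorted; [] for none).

0: ✓ CMP  NZCV=1000
1: ✓ ADDVC  r1←0xbf
2: · MOVHI
3: ✓ SUBLE  r0←0x9e
4: ✓ CMP  NZCV=0011
5: · SUBVC
6: ✓ MOVNE  r4←0x28

EXEC = [1,3,6]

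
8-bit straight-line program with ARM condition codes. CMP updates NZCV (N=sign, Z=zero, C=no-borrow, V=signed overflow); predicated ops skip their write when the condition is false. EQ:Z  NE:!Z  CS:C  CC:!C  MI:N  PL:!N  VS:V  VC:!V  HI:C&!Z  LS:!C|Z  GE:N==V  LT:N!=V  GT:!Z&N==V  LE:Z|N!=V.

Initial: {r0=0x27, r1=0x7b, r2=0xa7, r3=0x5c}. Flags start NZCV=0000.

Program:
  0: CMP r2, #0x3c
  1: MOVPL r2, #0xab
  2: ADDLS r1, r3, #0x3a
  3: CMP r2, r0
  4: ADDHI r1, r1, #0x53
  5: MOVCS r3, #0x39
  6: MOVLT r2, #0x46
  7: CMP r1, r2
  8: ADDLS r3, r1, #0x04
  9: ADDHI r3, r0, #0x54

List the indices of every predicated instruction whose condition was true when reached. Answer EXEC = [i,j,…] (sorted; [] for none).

[0] flags=0011 → (cmp)
[1] flags=0011 PL?T → r2=0xab
[2] flags=0011 LS?F → skip
[3] flags=1010 → (cmp)
[4] flags=1010 HI?T → r1=0xce
[5] flags=1010 CS?T → r3=0x39
[6] flags=1010 LT?T → r2=0x46
[7] flags=1010 → (cmp)
[8] flags=1010 LS?F → skip
[9] flags=1010 HI?T → r3=0x7b

EXEC = [1,4,5,6,9]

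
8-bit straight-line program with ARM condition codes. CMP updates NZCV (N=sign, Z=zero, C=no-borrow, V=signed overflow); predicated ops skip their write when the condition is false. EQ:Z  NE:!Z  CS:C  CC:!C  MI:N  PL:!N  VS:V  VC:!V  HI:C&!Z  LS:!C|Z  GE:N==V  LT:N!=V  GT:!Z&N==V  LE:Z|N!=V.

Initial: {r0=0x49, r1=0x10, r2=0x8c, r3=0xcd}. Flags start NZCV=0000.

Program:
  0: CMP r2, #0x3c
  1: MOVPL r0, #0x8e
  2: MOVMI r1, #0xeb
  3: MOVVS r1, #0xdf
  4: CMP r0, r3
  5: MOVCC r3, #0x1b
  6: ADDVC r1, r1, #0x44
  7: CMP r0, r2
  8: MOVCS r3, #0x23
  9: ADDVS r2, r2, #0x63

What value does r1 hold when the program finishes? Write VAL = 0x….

0: ✓ CMP  NZCV=0011
1: ✓ MOVPL  r0←0x8e
2: · MOVMI
3: ✓ MOVVS  r1←0xdf
4: ✓ CMP  NZCV=1000
5: ✓ MOVCC  r3←0x1b
6: ✓ ADDVC  r1←0x23
7: ✓ CMP  NZCV=0010
8: ✓ MOVCS  r3←0x23
9: · ADDVS

VAL = 0x23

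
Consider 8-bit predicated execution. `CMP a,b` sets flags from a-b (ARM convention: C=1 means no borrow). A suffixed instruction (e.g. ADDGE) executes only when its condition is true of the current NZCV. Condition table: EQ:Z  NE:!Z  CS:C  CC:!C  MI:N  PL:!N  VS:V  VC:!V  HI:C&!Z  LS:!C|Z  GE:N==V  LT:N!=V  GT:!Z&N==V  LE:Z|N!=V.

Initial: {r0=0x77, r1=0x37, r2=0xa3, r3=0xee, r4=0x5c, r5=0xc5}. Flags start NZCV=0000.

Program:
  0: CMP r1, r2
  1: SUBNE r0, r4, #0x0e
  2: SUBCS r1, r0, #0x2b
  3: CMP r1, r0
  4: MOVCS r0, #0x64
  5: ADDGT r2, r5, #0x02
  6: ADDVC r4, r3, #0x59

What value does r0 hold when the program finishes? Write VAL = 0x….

VAL = 0x4e

[0] flags=1001 → (cmp)
[1] flags=1001 NE?T → r0=0x4e
[2] flags=1001 CS?F → skip
[3] flags=1000 → (cmp)
[4] flags=1000 CS?F → skip
[5] flags=1000 GT?F → skip
[6] flags=1000 VC?T → r4=0x47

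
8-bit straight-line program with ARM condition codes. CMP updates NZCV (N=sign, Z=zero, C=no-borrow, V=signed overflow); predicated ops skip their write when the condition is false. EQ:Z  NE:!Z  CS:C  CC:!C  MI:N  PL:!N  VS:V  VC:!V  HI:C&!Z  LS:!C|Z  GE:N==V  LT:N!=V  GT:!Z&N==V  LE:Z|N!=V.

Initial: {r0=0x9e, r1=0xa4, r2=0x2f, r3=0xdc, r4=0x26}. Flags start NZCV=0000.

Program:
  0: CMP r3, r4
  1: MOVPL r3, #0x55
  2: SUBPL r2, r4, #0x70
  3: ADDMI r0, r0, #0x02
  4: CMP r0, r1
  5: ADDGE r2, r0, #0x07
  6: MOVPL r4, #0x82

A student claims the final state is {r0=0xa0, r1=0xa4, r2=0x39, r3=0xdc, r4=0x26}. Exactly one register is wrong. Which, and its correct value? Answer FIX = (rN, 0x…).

FIX = (r2, 0x2f)

0: ✓ CMP  NZCV=1010
1: · MOVPL
2: · SUBPL
3: ✓ ADDMI  r0←0xa0
4: ✓ CMP  NZCV=1000
5: · ADDGE
6: · MOVPL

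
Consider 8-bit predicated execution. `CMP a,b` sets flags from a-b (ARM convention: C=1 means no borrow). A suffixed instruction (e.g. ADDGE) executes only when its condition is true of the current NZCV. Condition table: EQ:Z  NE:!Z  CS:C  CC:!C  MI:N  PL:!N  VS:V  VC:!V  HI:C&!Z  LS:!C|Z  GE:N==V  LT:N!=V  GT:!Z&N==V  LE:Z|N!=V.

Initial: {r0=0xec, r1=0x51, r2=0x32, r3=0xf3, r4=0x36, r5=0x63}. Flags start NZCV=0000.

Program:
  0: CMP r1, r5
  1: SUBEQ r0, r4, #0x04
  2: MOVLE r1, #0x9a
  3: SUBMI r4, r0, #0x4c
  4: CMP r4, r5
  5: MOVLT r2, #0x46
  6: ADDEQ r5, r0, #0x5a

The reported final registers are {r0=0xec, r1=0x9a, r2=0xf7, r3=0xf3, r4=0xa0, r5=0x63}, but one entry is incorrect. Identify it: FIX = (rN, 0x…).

[0] flags=1000 → (cmp)
[1] flags=1000 EQ?F → skip
[2] flags=1000 LE?T → r1=0x9a
[3] flags=1000 MI?T → r4=0xa0
[4] flags=0011 → (cmp)
[5] flags=0011 LT?T → r2=0x46
[6] flags=0011 EQ?F → skip

FIX = (r2, 0x46)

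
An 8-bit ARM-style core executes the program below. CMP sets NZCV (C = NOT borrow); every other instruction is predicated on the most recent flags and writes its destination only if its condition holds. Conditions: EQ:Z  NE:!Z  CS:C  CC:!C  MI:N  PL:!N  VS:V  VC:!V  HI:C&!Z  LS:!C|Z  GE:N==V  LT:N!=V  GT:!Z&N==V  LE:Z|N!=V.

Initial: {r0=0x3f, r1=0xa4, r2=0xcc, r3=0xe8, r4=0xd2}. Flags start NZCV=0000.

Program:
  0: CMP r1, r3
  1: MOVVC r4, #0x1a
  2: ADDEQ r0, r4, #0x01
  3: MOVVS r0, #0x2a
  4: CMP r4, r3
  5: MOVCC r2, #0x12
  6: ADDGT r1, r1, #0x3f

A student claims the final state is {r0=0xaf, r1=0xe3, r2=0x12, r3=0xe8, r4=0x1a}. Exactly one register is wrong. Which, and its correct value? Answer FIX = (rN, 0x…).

0: ✓ CMP  NZCV=1000
1: ✓ MOVVC  r4←0x1a
2: · ADDEQ
3: · MOVVS
4: ✓ CMP  NZCV=0000
5: ✓ MOVCC  r2←0x12
6: ✓ ADDGT  r1←0xe3

FIX = (r0, 0x3f)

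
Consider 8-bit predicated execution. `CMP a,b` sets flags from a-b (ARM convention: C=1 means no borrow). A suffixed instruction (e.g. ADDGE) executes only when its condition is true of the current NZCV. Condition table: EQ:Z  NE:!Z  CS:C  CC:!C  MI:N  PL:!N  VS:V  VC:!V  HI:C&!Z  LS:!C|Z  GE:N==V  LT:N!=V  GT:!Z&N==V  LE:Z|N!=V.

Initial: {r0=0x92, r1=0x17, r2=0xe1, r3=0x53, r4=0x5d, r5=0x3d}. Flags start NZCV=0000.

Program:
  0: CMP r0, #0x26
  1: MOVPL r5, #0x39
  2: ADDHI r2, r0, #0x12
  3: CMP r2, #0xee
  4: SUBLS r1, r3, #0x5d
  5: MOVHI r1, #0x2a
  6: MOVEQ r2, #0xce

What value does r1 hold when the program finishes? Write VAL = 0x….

0: ✓ CMP  NZCV=0011
1: ✓ MOVPL  r5←0x39
2: ✓ ADDHI  r2←0xa4
3: ✓ CMP  NZCV=1000
4: ✓ SUBLS  r1←0xf6
5: · MOVHI
6: · MOVEQ

VAL = 0xf6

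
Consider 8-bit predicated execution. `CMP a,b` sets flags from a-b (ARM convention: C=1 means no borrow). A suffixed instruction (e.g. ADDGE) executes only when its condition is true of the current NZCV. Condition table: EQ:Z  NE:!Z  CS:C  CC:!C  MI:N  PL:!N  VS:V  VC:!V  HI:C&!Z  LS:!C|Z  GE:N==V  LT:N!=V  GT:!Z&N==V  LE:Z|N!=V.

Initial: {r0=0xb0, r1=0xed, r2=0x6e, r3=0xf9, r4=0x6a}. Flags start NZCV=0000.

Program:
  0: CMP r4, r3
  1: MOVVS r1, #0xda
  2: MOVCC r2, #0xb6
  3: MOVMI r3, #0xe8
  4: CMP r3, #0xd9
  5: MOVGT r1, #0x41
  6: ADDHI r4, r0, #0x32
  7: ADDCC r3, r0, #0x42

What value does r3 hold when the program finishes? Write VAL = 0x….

0: ✓ CMP  NZCV=0000
1: · MOVVS
2: ✓ MOVCC  r2←0xb6
3: · MOVMI
4: ✓ CMP  NZCV=0010
5: ✓ MOVGT  r1←0x41
6: ✓ ADDHI  r4←0xe2
7: · ADDCC

VAL = 0xf9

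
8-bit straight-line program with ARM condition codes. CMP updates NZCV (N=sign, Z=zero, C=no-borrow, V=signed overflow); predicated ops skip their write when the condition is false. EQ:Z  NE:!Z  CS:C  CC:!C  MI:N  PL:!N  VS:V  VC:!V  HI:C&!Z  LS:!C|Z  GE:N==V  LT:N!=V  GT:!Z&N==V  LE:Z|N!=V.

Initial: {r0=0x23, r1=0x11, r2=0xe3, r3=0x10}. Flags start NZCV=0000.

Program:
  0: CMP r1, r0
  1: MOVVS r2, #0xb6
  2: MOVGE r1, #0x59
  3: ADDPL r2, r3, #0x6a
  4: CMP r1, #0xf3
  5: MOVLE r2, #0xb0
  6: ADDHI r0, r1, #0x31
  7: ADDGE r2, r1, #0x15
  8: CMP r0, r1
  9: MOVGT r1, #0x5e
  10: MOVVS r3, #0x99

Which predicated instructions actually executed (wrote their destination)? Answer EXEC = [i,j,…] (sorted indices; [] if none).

[0] flags=1000 → (cmp)
[1] flags=1000 VS?F → skip
[2] flags=1000 GE?F → skip
[3] flags=1000 PL?F → skip
[4] flags=0000 → (cmp)
[5] flags=0000 LE?F → skip
[6] flags=0000 HI?F → skip
[7] flags=0000 GE?T → r2=0x26
[8] flags=0010 → (cmp)
[9] flags=0010 GT?T → r1=0x5e
[10] flags=0010 VS?F → skip

EXEC = [7,9]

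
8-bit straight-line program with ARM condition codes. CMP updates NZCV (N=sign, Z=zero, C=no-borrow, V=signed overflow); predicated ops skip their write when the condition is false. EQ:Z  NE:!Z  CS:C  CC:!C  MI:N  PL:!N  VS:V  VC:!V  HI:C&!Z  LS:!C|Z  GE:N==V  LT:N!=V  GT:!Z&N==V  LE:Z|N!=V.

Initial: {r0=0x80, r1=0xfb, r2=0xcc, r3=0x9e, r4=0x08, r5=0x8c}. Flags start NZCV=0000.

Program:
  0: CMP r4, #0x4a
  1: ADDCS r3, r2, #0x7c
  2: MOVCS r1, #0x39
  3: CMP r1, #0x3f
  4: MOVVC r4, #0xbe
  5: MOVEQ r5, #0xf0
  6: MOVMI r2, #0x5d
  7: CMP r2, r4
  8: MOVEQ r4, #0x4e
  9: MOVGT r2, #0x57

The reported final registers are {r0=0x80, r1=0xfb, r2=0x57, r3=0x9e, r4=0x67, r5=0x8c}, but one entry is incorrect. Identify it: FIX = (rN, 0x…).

[0] flags=1000 → (cmp)
[1] flags=1000 CS?F → skip
[2] flags=1000 CS?F → skip
[3] flags=1010 → (cmp)
[4] flags=1010 VC?T → r4=0xbe
[5] flags=1010 EQ?F → skip
[6] flags=1010 MI?T → r2=0x5d
[7] flags=1001 → (cmp)
[8] flags=1001 EQ?F → skip
[9] flags=1001 GT?T → r2=0x57

FIX = (r4, 0xbe)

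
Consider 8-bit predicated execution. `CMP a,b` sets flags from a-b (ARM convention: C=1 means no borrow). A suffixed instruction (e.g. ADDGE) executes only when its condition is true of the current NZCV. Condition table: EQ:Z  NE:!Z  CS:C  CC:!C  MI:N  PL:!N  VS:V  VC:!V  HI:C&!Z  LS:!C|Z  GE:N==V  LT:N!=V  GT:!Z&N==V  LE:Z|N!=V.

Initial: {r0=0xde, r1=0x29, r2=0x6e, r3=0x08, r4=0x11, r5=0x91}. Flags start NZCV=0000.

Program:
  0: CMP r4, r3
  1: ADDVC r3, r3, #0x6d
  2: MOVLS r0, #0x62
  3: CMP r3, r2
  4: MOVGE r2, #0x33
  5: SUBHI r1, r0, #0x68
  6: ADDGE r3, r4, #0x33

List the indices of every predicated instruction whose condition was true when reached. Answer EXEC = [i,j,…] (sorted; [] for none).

EXEC = [1,4,5,6]

[0] flags=0010 → (cmp)
[1] flags=0010 VC?T → r3=0x75
[2] flags=0010 LS?F → skip
[3] flags=0010 → (cmp)
[4] flags=0010 GE?T → r2=0x33
[5] flags=0010 HI?T → r1=0x76
[6] flags=0010 GE?T → r3=0x44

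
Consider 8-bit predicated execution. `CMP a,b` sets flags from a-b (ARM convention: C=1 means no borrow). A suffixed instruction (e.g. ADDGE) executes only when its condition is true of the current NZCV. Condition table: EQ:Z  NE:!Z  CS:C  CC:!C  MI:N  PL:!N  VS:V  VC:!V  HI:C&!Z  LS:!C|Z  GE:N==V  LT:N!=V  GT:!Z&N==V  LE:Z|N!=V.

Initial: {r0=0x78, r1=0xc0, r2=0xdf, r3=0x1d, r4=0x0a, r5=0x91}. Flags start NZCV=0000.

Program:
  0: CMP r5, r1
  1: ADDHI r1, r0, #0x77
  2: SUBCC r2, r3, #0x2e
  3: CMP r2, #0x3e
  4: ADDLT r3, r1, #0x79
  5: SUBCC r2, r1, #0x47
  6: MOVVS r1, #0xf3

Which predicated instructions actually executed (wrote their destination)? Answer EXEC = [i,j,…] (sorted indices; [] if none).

EXEC = [2,4]

0: ✓ CMP  NZCV=1000
1: · ADDHI
2: ✓ SUBCC  r2←0xef
3: ✓ CMP  NZCV=1010
4: ✓ ADDLT  r3←0x39
5: · SUBCC
6: · MOVVS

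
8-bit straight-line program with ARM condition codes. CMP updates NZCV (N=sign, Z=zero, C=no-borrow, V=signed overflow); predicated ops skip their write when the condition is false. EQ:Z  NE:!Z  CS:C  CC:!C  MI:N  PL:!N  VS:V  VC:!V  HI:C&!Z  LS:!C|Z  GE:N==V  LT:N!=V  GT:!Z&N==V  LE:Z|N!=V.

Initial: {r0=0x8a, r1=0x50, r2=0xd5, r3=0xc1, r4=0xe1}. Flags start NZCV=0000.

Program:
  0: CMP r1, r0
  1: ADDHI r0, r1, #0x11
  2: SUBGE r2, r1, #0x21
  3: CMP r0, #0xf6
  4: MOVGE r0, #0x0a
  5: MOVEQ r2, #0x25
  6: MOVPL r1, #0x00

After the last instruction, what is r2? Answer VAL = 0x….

[0] flags=1001 → (cmp)
[1] flags=1001 HI?F → skip
[2] flags=1001 GE?T → r2=0x2f
[3] flags=1000 → (cmp)
[4] flags=1000 GE?F → skip
[5] flags=1000 EQ?F → skip
[6] flags=1000 PL?F → skip

VAL = 0x2f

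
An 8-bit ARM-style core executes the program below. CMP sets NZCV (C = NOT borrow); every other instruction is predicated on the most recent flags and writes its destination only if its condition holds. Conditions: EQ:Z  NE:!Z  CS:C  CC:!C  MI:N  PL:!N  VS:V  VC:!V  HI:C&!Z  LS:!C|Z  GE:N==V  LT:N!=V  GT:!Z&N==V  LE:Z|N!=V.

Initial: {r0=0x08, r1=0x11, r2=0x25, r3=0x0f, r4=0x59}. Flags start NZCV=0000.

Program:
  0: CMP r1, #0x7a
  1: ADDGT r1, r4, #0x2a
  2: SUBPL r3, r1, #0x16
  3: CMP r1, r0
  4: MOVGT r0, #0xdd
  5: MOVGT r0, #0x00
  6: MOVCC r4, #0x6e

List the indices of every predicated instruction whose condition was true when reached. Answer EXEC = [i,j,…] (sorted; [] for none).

0: ✓ CMP  NZCV=1000
1: · ADDGT
2: · SUBPL
3: ✓ CMP  NZCV=0010
4: ✓ MOVGT  r0←0xdd
5: ✓ MOVGT  r0←0x00
6: · MOVCC

EXEC = [4,5]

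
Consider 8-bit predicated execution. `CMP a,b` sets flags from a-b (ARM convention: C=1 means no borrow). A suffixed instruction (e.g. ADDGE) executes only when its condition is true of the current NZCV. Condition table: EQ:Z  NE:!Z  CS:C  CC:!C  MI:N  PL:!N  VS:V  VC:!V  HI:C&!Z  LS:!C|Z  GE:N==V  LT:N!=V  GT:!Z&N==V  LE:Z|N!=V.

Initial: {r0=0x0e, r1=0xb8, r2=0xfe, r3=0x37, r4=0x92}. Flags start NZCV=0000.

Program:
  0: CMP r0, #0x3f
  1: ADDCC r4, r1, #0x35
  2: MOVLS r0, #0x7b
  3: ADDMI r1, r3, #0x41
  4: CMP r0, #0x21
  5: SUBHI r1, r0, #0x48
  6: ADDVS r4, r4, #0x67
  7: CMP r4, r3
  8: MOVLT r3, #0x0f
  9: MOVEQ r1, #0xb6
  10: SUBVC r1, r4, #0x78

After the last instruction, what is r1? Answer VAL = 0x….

VAL = 0x75

[0] flags=1000 → (cmp)
[1] flags=1000 CC?T → r4=0xed
[2] flags=1000 LS?T → r0=0x7b
[3] flags=1000 MI?T → r1=0x78
[4] flags=0010 → (cmp)
[5] flags=0010 HI?T → r1=0x33
[6] flags=0010 VS?F → skip
[7] flags=1010 → (cmp)
[8] flags=1010 LT?T → r3=0x0f
[9] flags=1010 EQ?F → skip
[10] flags=1010 VC?T → r1=0x75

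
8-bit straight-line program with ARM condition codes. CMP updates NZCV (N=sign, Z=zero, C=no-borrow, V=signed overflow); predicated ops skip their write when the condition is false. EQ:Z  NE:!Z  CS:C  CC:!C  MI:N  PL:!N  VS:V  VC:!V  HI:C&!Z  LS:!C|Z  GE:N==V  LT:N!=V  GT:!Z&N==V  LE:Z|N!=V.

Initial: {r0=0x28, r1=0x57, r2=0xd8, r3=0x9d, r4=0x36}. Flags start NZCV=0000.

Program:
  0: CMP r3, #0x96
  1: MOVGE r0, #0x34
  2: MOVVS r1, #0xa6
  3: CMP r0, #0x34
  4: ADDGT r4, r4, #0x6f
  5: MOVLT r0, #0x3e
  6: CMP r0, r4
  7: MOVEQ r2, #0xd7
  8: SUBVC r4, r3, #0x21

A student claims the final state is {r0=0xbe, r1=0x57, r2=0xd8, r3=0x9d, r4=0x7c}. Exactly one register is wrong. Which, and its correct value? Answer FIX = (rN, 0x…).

[0] flags=0010 → (cmp)
[1] flags=0010 GE?T → r0=0x34
[2] flags=0010 VS?F → skip
[3] flags=0110 → (cmp)
[4] flags=0110 GT?F → skip
[5] flags=0110 LT?F → skip
[6] flags=1000 → (cmp)
[7] flags=1000 EQ?F → skip
[8] flags=1000 VC?T → r4=0x7c

FIX = (r0, 0x34)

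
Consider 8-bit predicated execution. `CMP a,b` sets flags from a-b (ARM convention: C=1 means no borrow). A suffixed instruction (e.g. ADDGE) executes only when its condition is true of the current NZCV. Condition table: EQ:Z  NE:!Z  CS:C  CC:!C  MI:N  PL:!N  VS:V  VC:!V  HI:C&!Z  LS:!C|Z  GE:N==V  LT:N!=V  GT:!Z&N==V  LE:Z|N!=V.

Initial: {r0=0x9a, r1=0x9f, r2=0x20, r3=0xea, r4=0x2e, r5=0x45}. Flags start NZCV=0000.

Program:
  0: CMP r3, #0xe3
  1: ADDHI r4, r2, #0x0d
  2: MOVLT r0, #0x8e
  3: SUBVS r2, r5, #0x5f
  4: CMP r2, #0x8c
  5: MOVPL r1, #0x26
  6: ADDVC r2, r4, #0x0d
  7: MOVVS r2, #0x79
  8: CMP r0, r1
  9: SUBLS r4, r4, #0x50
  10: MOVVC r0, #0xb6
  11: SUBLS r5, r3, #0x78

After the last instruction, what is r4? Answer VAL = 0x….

[0] flags=0010 → (cmp)
[1] flags=0010 HI?T → r4=0x2d
[2] flags=0010 LT?F → skip
[3] flags=0010 VS?F → skip
[4] flags=1001 → (cmp)
[5] flags=1001 PL?F → skip
[6] flags=1001 VC?F → skip
[7] flags=1001 VS?T → r2=0x79
[8] flags=1000 → (cmp)
[9] flags=1000 LS?T → r4=0xdd
[10] flags=1000 VC?T → r0=0xb6
[11] flags=1000 LS?T → r5=0x72

VAL = 0xdd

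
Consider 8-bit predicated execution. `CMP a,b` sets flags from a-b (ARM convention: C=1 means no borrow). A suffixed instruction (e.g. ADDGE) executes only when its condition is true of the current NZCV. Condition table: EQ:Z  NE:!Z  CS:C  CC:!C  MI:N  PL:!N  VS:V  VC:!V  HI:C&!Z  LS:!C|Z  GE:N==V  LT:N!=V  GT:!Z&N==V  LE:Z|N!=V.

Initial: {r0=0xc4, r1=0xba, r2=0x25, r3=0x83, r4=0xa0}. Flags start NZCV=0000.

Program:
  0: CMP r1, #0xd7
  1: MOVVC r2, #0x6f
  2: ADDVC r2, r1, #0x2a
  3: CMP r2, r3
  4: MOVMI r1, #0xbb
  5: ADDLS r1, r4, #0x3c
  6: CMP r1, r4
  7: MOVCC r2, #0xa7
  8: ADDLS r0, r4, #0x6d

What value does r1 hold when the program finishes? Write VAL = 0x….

VAL = 0xba

0: ✓ CMP  NZCV=1000
1: ✓ MOVVC  r2←0x6f
2: ✓ ADDVC  r2←0xe4
3: ✓ CMP  NZCV=0010
4: · MOVMI
5: · ADDLS
6: ✓ CMP  NZCV=0010
7: · MOVCC
8: · ADDLS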